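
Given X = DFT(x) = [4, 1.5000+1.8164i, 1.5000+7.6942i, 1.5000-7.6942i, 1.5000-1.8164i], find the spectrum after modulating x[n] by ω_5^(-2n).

Modulation property: DFT(ω_5^(-2n)·x[n]) = X[(k-2) mod 5], so circularly shift X by 2 positions.

X[k-2] = [1.5000-7.6942i, 1.5000-1.8164i, 4, 1.5000+1.8164i, 1.5000+7.6942i]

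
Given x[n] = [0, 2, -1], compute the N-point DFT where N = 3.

X[k] = Σ(n=0 to 2) x[n] · ω_3^(nk)
where ω_3 = e^(-2πi/3)

Computing each X[k]:
X[0] = 1
X[1] = -0.5000-2.5981i
X[2] = -0.5000+2.5981i

X = [1, -0.5000-2.5981i, -0.5000+2.5981i]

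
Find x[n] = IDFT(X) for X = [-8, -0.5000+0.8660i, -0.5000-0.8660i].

x[n] = (1/3) Σ(k=0 to 2) X[k] · e^(2πikn/3)

Computing each x[n]:
x[0] = -3
x[1] = -3
x[2] = -2

x = [-3, -3, -2]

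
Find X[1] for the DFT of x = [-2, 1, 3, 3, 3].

X[1] = Σ(n=0 to 4) x[n] · ω_5^(1n) where ω_5 = e^(-2πi/5)
= (-2)·ω_5^0 + (1)·ω_5^1 + (3)·ω_5^2 + (3)·ω_5^3 + (3)·ω_5^4

X[1] = -5.6180+1.9021i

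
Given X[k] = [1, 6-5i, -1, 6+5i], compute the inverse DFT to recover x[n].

x[n] = (1/4) Σ(k=0 to 3) X[k] · e^(2πikn/4)

Computing each x[n]:
x[0] = 3
x[1] = 3
x[2] = -3
x[3] = -2

x = [3, 3, -3, -2]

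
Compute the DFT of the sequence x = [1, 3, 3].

X[k] = Σ(n=0 to 2) x[n] · ω_3^(nk)
where ω_3 = e^(-2πi/3)

Computing each X[k]:
X[0] = 7
X[1] = -2
X[2] = -2

X = [7, -2, -2]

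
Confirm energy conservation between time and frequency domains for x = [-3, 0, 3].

Time domain:
Σ|x[n]|² = |-3|² + |0|² + |3|² = 18.0000

Frequency domain:
(1/3)Σ|X[k]|² = (1/3)(|0|² + |-4.5000+2.5981i|² + |-4.5000-2.5981i|²) = (1/3)·54.0000 = 18.0000

Both sides agree, confirming Parseval's theorem.

Σ|x[n]|² = (1/N)Σ|X[k]|² = 18.0000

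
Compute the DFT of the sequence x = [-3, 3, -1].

X[k] = Σ(n=0 to 2) x[n] · ω_3^(nk)
where ω_3 = e^(-2πi/3)

Computing each X[k]:
X[0] = -1
X[1] = -4.0000-3.4641i
X[2] = -4.0000+3.4641i

X = [-1, -4.0000-3.4641i, -4.0000+3.4641i]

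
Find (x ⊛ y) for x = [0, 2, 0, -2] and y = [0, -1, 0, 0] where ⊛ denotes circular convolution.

(x ⊛ y)[n] = Σ(m=0 to 3) x[m] · y[(n-m) mod 4]

Computing each output sample:
(x ⊛ y)[0] = 2
(x ⊛ y)[1] = 0
(x ⊛ y)[2] = -2
(x ⊛ y)[3] = 0

x ⊛ y = [2, 0, -2, 0]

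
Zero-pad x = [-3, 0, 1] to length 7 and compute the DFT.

Original 3-point DFT: [-2, -3.5000+0.8660i, -3.5000-0.8660i]
Zero-padded 7-point DFT provides frequency interpolation.

DFT_7([x, 0, ...]) = [-2, -3.2225-0.9749i, -3.9010+0.4339i, -2.3765+0.7818i, -2.3765-0.7818i, -3.9010-0.4339i, -3.2225+0.9749i]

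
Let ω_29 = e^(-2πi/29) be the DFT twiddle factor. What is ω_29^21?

ω_29^21 = e^(-2πi·21/29)
= cos(-2π·21/29) + i·sin(-2π·21/29)
= cos(-42π/29) + i·sin(-42π/29)

ω_29^21 = cos(-42π/29) + i·sin(-42π/29) = -0.1618+0.9868i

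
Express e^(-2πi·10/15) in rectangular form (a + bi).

ω_15^10 = e^(-2πi·10/15)
= cos(-2π·10/15) + i·sin(-2π·10/15)
= cos(-20π/15) + i·sin(-20π/15)

ω_15^10 = cos(-20π/15) + i·sin(-20π/15) = -0.5000+0.8660i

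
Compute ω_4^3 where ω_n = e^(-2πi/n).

ω_4^3 = e^(-2πi·3/4)
= cos(-2π·3/4) + i·sin(-2π·3/4)
= cos(-6π/4) + i·sin(-6π/4)

ω_4^3 = cos(-6π/4) + i·sin(-6π/4) = 1i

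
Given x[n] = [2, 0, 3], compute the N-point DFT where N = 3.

X[k] = Σ(n=0 to 2) x[n] · ω_3^(nk)
where ω_3 = e^(-2πi/3)

Computing each X[k]:
X[0] = 5
X[1] = 0.5000+2.5981i
X[2] = 0.5000-2.5981i

X = [5, 0.5000+2.5981i, 0.5000-2.5981i]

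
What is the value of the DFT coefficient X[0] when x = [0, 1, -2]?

X[0] = Σ(n=0 to 2) x[n] · ω_3^0 = Σ x[n]
= (0) + (1) + (-2)

X[0] = -1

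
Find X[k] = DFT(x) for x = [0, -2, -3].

X[k] = Σ(n=0 to 2) x[n] · ω_3^(nk)
where ω_3 = e^(-2πi/3)

Computing each X[k]:
X[0] = -5
X[1] = 2.5000-0.8660i
X[2] = 2.5000+0.8660i

X = [-5, 2.5000-0.8660i, 2.5000+0.8660i]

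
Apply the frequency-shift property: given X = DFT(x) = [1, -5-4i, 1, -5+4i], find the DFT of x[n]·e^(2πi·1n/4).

Modulation property: DFT(ω_4^(-1n)·x[n]) = X[(k-1) mod 4], so circularly shift X by 1 positions.

X[k-1] = [-5+4i, 1, -5-4i, 1]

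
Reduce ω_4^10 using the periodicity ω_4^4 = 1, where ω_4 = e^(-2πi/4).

Since ω_4^4 = 1, powers reduce modulo 4.
10 mod 4 = 2
So ω_4^10 = ω_4^2 = e^(-2πi·2/4)

ω_4^10 = ω_4^2 = -1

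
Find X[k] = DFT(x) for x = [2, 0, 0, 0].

X[k] = Σ(n=0 to 3) x[n] · ω_4^(nk)
where ω_4 = e^(-2πi/4)

Computing each X[k]:
X[0] = 2
X[1] = 2
X[2] = 2
X[3] = 2

X = [2, 2, 2, 2]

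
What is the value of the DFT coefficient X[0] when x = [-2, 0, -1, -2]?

X[0] = Σ(n=0 to 3) x[n] · ω_4^0 = Σ x[n]
= (-2) + (0) + (-1) + (-2)

X[0] = -5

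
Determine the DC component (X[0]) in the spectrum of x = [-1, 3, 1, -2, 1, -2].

X[0] = Σ(n=0 to 5) x[n] · ω_6^0 = Σ x[n]
= (-1) + (3) + (1) + (-2) + (1) + (-2)

X[0] = 0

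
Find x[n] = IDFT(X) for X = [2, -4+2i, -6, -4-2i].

x[n] = (1/4) Σ(k=0 to 3) X[k] · e^(2πikn/4)

Computing each x[n]:
x[0] = -3
x[1] = 1
x[2] = 1
x[3] = 3

x = [-3, 1, 1, 3]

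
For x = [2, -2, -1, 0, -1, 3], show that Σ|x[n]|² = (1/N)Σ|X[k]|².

Time domain:
Σ|x[n]|² = |2|² + |-2|² + |-1|² + |0|² + |-1|² + |3|² = 19.0000

Frequency domain:
(1/6)Σ|X[k]|² = (1/6)(|1|² + |3.5000+4.3301i|² + |2.5000+4.3301i|² + |-1|² + |2.5000-4.3301i|² + |3.5000-4.3301i|²) = (1/6)·114.0000 = 19.0000

Both sides agree, confirming Parseval's theorem.

Σ|x[n]|² = (1/N)Σ|X[k]|² = 19.0000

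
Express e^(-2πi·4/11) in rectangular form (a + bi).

ω_11^4 = e^(-2πi·4/11)
= cos(-2π·4/11) + i·sin(-2π·4/11)
= cos(-8π/11) + i·sin(-8π/11)

ω_11^4 = cos(-8π/11) + i·sin(-8π/11) = -0.6549-0.7557i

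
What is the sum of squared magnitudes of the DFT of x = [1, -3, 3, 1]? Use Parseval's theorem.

Parseval: Σ|x[n]|² = (1/N)Σ|X[k]|², so Σ|X[k]|² = N·Σ|x[n]|² = 4·20.0000

Σ|X[k]|² = N·Σ|x[n]|² = 4·20.0000 = 80.0000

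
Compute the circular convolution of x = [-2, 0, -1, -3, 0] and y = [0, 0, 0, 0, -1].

(x ⊛ y)[n] = Σ(m=0 to 4) x[m] · y[(n-m) mod 5]

Computing each output sample:
(x ⊛ y)[0] = 0
(x ⊛ y)[1] = 1
(x ⊛ y)[2] = 3
(x ⊛ y)[3] = 0
(x ⊛ y)[4] = 2

x ⊛ y = [0, 1, 3, 0, 2]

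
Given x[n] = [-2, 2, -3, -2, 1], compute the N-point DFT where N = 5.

X[k] = Σ(n=0 to 4) x[n] · ω_5^(nk)
where ω_5 = e^(-2πi/5)

Computing each X[k]:
X[0] = -4
X[1] = 2.9721-0.3633i
X[2] = -5.9721-1.5388i
X[3] = -5.9721+1.5388i
X[4] = 2.9721+0.3633i

X = [-4, 2.9721-0.3633i, -5.9721-1.5388i, -5.9721+1.5388i, 2.9721+0.3633i]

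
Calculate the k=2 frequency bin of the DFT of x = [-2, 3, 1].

X[2] = Σ(n=0 to 2) x[n] · ω_3^(2n) where ω_3 = e^(-2πi/3)
= (-2)·ω_3^0 + (3)·ω_3^2 + (1)·ω_3^4

X[2] = -4.0000+1.7321i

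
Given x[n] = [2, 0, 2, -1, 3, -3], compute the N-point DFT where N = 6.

X[k] = Σ(n=0 to 5) x[n] · ω_6^(nk)
where ω_6 = e^(-2πi/6)

Computing each X[k]:
X[0] = 3
X[1] = -1.0000-1.7321i
X[2] = -3.4641i
X[3] = 11
X[4] = 3.4641i
X[5] = -1.0000+1.7321i

X = [3, -1.0000-1.7321i, -3.4641i, 11, 3.4641i, -1.0000+1.7321i]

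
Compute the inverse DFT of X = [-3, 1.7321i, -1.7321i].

x[n] = (1/3) Σ(k=0 to 2) X[k] · e^(2πikn/3)

Computing each x[n]:
x[0] = -1
x[1] = -2
x[2] = 0

x = [-1, -2, 0]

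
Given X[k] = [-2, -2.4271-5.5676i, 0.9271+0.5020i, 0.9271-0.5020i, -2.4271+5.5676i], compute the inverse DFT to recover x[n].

x[n] = (1/5) Σ(k=0 to 4) X[k] · e^(2πikn/5)

Computing each x[n]:
x[0] = -1
x[1] = 1
x[2] = 2
x[3] = -1
x[4] = -3

x = [-1, 1, 2, -1, -3]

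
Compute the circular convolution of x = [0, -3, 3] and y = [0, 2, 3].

(x ⊛ y)[n] = Σ(m=0 to 2) x[m] · y[(n-m) mod 3]

Computing each output sample:
(x ⊛ y)[0] = -3
(x ⊛ y)[1] = 9
(x ⊛ y)[2] = -6

x ⊛ y = [-3, 9, -6]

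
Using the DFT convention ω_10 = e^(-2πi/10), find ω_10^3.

ω_10^3 = e^(-2πi·3/10)
= cos(-2π·3/10) + i·sin(-2π·3/10)
= cos(-6π/10) + i·sin(-6π/10)

ω_10^3 = cos(-6π/10) + i·sin(-6π/10) = -0.3090-0.9511i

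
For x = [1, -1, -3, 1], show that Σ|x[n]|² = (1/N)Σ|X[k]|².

Time domain:
Σ|x[n]|² = |1|² + |-1|² + |-3|² + |1|² = 12.0000

Frequency domain:
(1/4)Σ|X[k]|² = (1/4)(|-2|² + |4+2i|² + |-2|² + |4-2i|²) = (1/4)·48.0000 = 12.0000

Both sides agree, confirming Parseval's theorem.

Σ|x[n]|² = (1/N)Σ|X[k]|² = 12.0000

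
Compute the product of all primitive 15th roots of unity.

The primitive 15th roots of unity are ω_15^k for k coprime to 15: k ∈ {1, 2, 4, 7, 8, 11, 13, 14}
Their product equals the constant term of the cyclotomic polynomial Φ_15(x) up to sign.
For n ≥ 3, the product of all primitive nth roots of unity is 1. (For n=1 it is 1; for n=2 it is -1.)

1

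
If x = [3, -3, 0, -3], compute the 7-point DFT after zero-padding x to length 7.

Original 4-point DFT: [-3, 3, 9, 3]
Zero-padded 7-point DFT provides frequency interpolation.

DFT_7([x, 0, ...]) = [-3, 3.8324+3.6471i, 1.7971+0.5793i, 6.3705+4.2264i, 6.3705-4.2264i, 1.7971-0.5793i, 3.8324-3.6471i]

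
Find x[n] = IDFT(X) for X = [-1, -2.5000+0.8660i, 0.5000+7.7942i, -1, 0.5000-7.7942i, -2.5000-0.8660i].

x[n] = (1/6) Σ(k=0 to 5) X[k] · e^(2πikn/6)

Computing each x[n]:
x[0] = -1
x[1] = -3
x[2] = 2
x[3] = 1
x[4] = -2
x[5] = 2

x = [-1, -3, 2, 1, -2, 2]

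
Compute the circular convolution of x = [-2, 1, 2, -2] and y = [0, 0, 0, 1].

(x ⊛ y)[n] = Σ(m=0 to 3) x[m] · y[(n-m) mod 4]

Computing each output sample:
(x ⊛ y)[0] = 1
(x ⊛ y)[1] = 2
(x ⊛ y)[2] = -2
(x ⊛ y)[3] = -2

x ⊛ y = [1, 2, -2, -2]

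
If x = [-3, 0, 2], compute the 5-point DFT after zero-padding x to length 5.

Original 3-point DFT: [-1, -4.0000+1.7321i, -4.0000-1.7321i]
Zero-padded 5-point DFT provides frequency interpolation.

DFT_5([x, 0, ...]) = [-1, -4.6180-1.1756i, -2.3820+1.9021i, -2.3820-1.9021i, -4.6180+1.1756i]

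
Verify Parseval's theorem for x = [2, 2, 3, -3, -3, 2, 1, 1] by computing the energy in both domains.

Time domain:
Σ|x[n]|² = |2|² + |2|² + |3|² + |-3|² + |-3|² + |2|² + |1|² + |1|² = 41.0000

Frequency domain:
(1/8)Σ|X[k]|² = (1/8)(|5|² + |7.8284+0.8284i|² + |-5-6i|² + |2.1716+4.8284i|² + |1|² + |2.1716-4.8284i|² + |-5+6i|² + |7.8284-0.8284i|²) = (1/8)·328.0000 = 41.0000

Both sides agree, confirming Parseval's theorem.

Σ|x[n]|² = (1/N)Σ|X[k]|² = 41.0000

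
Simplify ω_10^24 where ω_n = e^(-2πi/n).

Since ω_10^10 = 1, powers reduce modulo 10.
24 mod 10 = 4
So ω_10^24 = ω_10^4 = e^(-2πi·4/10)

ω_10^24 = ω_10^4 = -0.8090-0.5878i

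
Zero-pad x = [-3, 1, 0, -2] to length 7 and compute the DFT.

Original 4-point DFT: [-4, -3-3i, -2, -3+3i]
Zero-padded 7-point DFT provides frequency interpolation.

DFT_7([x, 0, ...]) = [-4, -0.5746+0.0859i, -4.4695-2.5386i, -3.4559+1.5160i, -3.4559-1.5160i, -4.4695+2.5386i, -0.5746-0.0859i]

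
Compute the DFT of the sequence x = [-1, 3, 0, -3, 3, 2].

X[k] = Σ(n=0 to 5) x[n] · ω_6^(nk)
where ω_6 = e^(-2πi/6)

Computing each X[k]:
X[0] = 4
X[1] = 3.0000+1.7321i
X[2] = -8.0000-3.4641i
X[3] = 0
X[4] = -8.0000+3.4641i
X[5] = 3.0000-1.7321i

X = [4, 3.0000+1.7321i, -8.0000-3.4641i, 0, -8.0000+3.4641i, 3.0000-1.7321i]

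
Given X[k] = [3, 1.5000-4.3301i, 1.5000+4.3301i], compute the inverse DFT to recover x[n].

x[n] = (1/3) Σ(k=0 to 2) X[k] · e^(2πikn/3)

Computing each x[n]:
x[0] = 2
x[1] = 3
x[2] = -2

x = [2, 3, -2]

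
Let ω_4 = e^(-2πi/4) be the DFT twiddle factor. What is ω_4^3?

ω_4^3 = e^(-2πi·3/4)
= cos(-2π·3/4) + i·sin(-2π·3/4)
= cos(-6π/4) + i·sin(-6π/4)

ω_4^3 = cos(-6π/4) + i·sin(-6π/4) = 1i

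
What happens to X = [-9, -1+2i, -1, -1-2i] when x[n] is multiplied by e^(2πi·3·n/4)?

Modulation property: DFT(ω_4^(-3n)·x[n]) = X[(k-3) mod 4], so circularly shift X by 3 positions.

X[k-3] = [-1+2i, -1, -1-2i, -9]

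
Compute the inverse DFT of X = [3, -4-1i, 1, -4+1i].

x[n] = (1/4) Σ(k=0 to 3) X[k] · e^(2πikn/4)

Computing each x[n]:
x[0] = -1
x[1] = 1
x[2] = 3
x[3] = 0

x = [-1, 1, 3, 0]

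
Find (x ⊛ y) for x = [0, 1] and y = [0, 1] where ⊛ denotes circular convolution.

(x ⊛ y)[n] = Σ(m=0 to 1) x[m] · y[(n-m) mod 2]

Computing each output sample:
(x ⊛ y)[0] = 1
(x ⊛ y)[1] = 0

x ⊛ y = [1, 0]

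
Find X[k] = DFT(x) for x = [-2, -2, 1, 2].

X[k] = Σ(n=0 to 3) x[n] · ω_4^(nk)
where ω_4 = e^(-2πi/4)

Computing each X[k]:
X[0] = -1
X[1] = -3+4i
X[2] = -1
X[3] = -3-4i

X = [-1, -3+4i, -1, -3-4i]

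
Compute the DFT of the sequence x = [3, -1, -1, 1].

X[k] = Σ(n=0 to 3) x[n] · ω_4^(nk)
where ω_4 = e^(-2πi/4)

Computing each X[k]:
X[0] = 2
X[1] = 4+2i
X[2] = 2
X[3] = 4-2i

X = [2, 4+2i, 2, 4-2i]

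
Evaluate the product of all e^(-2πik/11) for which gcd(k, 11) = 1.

The primitive 11th roots of unity are ω_11^k for k coprime to 11: k ∈ {1, 2, 3, 4, 5, 6, 7, 8, 9, 10}
Their product equals the constant term of the cyclotomic polynomial Φ_11(x) up to sign.
For n ≥ 3, the product of all primitive nth roots of unity is 1. (For n=1 it is 1; for n=2 it is -1.)

1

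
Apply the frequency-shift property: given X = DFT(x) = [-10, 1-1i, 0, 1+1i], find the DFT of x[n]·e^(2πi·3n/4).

Modulation property: DFT(ω_4^(-3n)·x[n]) = X[(k-3) mod 4], so circularly shift X by 3 positions.

X[k-3] = [1-1i, 0, 1+1i, -10]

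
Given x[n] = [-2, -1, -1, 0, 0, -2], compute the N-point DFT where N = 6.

X[k] = Σ(n=0 to 5) x[n] · ω_6^(nk)
where ω_6 = e^(-2πi/6)

Computing each X[k]:
X[0] = -6
X[1] = -3
X[2] = -1.7321i
X[3] = 0
X[4] = 1.7321i
X[5] = -3

X = [-6, -3, -1.7321i, 0, 1.7321i, -3]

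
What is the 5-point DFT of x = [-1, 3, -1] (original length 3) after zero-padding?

Original 3-point DFT: [1, -2.0000-3.4641i, -2.0000+3.4641i]
Zero-padded 5-point DFT provides frequency interpolation.

DFT_5([x, 0, ...]) = [1, 0.7361-2.2654i, -3.7361-2.7144i, -3.7361+2.7144i, 0.7361+2.2654i]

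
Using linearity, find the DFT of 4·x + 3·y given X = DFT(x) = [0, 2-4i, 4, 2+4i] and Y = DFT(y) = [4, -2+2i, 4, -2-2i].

By linearity: DFT(4x + 3y) = 4·DFT(x) + 3·DFT(y)
= 4·[0, 2-4i, 4, 2+4i] + 3·[4, -2+2i, 4, -2-2i]

Computing element-wise:
Z[0] = 4·(0) + 3·(4) = 12
Z[1] = 4·(2-4i) + 3·(-2+2i) = 2-10i
Z[2] = 4·(4) + 3·(4) = 28
Z[3] = 4·(2+4i) + 3·(-2-2i) = 2+10i

DFT(4x + 3y) = 4·X + 3·Y = [12, 2-10i, 28, 2+10i]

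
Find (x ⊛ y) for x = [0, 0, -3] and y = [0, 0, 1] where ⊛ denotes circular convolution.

(x ⊛ y)[n] = Σ(m=0 to 2) x[m] · y[(n-m) mod 3]

Computing each output sample:
(x ⊛ y)[0] = 0
(x ⊛ y)[1] = -3
(x ⊛ y)[2] = 0

x ⊛ y = [0, -3, 0]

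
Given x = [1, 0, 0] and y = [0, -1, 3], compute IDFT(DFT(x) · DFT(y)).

(x ⊛ y)[n] = Σ(m=0 to 2) x[m] · y[(n-m) mod 3]

Computing each output sample:
(x ⊛ y)[0] = 0
(x ⊛ y)[1] = -1
(x ⊛ y)[2] = 3

x ⊛ y = [0, -1, 3]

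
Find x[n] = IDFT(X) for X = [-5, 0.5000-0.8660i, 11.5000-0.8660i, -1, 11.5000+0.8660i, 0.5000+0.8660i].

x[n] = (1/6) Σ(k=0 to 5) X[k] · e^(2πikn/6)

Computing each x[n]:
x[0] = 3
x[1] = -2
x[2] = -3
x[3] = 3
x[4] = -3
x[5] = -3

x = [3, -2, -3, 3, -3, -3]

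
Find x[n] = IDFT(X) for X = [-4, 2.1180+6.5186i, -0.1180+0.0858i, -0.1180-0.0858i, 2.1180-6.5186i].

x[n] = (1/5) Σ(k=0 to 4) X[k] · e^(2πikn/5)

Computing each x[n]:
x[0] = 0
x[1] = -3
x[2] = -3
x[3] = 0
x[4] = 2

x = [0, -3, -3, 0, 2]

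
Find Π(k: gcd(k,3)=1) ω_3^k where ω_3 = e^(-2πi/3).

The primitive 3rd roots of unity are ω_3^k for k coprime to 3: k ∈ {1, 2}
Their product equals the constant term of the cyclotomic polynomial Φ_3(x) up to sign.
For n ≥ 3, the product of all primitive nth roots of unity is 1. (For n=1 it is 1; for n=2 it is -1.)

1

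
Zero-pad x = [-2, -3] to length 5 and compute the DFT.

Original 2-point DFT: [-5, 1]
Zero-padded 5-point DFT provides frequency interpolation.

DFT_5([x, 0, ...]) = [-5, -2.9271+2.8532i, 0.4271+1.7634i, 0.4271-1.7634i, -2.9271-2.8532i]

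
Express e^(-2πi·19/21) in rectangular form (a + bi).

ω_21^19 = e^(-2πi·19/21)
= cos(-2π·19/21) + i·sin(-2π·19/21)
= cos(-38π/21) + i·sin(-38π/21)

ω_21^19 = cos(-38π/21) + i·sin(-38π/21) = 0.8262+0.5633i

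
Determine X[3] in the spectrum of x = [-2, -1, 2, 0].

X[3] = Σ(n=0 to 3) x[n] · ω_4^(3n) where ω_4 = e^(-2πi/4)
= (-2)·ω_4^0 + (-1)·ω_4^3 + (2)·ω_4^6 + (0)·ω_4^9

X[3] = -4-1i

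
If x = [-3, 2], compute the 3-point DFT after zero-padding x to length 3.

Original 2-point DFT: [-1, -5]
Zero-padded 3-point DFT provides frequency interpolation.

DFT_3([x, 0, ...]) = [-1, -4.0000-1.7321i, -4.0000+1.7321i]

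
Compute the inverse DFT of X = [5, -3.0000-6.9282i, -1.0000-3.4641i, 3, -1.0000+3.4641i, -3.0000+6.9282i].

x[n] = (1/6) Σ(k=0 to 5) X[k] · e^(2πikn/6)

Computing each x[n]:
x[0] = 0
x[1] = 3
x[2] = 3
x[3] = 1
x[4] = 1
x[5] = -3

x = [0, 3, 3, 1, 1, -3]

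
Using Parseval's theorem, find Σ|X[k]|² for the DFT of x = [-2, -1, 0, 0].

Parseval: Σ|x[n]|² = (1/N)Σ|X[k]|², so Σ|X[k]|² = N·Σ|x[n]|² = 4·5.0000

Σ|X[k]|² = N·Σ|x[n]|² = 4·5.0000 = 20.0000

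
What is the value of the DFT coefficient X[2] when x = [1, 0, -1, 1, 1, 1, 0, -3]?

X[2] = Σ(n=0 to 7) x[n] · ω_8^(2n) where ω_8 = e^(-2πi/8)
= (1)·ω_8^0 + (0)·ω_8^2 + (-1)·ω_8^4 + (1)·ω_8^6 + (1)·ω_8^8 + (1)·ω_8^10 + (0)·ω_8^12 + (-3)·ω_8^14

X[2] = 3-3i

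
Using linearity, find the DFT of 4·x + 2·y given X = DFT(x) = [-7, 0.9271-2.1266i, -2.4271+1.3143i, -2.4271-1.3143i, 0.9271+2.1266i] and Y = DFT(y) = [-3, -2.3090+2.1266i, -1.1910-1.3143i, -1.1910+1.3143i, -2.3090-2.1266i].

By linearity: DFT(4x + 2y) = 4·DFT(x) + 2·DFT(y)
= 4·[-7, 0.9271-2.1266i, -2.4271+1.3143i, -2.4271-1.3143i, 0.9271+2.1266i] + 2·[-3, -2.3090+2.1266i, -1.1910-1.3143i, -1.1910+1.3143i, -2.3090-2.1266i]

Computing element-wise:
Z[0] = 4·(-7) + 2·(-3) = -34
Z[1] = 4·(0.9271-2.1266i) + 2·(-2.3090+2.1266i) = -0.9096-4.2532i
Z[2] = 4·(-2.4271+1.3143i) + 2·(-1.1910-1.3143i) = -12.0904+2.6286i
Z[3] = 4·(-2.4271-1.3143i) + 2·(-1.1910+1.3143i) = -12.0904-2.6286i
Z[4] = 4·(0.9271+2.1266i) + 2·(-2.3090-2.1266i) = -0.9096+4.2532i

DFT(4x + 2y) = 4·X + 2·Y = [-34, -0.9096-4.2532i, -12.0904+2.6286i, -12.0904-2.6286i, -0.9096+4.2532i]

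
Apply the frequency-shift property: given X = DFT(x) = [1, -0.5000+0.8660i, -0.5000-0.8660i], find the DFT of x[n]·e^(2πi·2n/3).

Modulation property: DFT(ω_3^(-2n)·x[n]) = X[(k-2) mod 3], so circularly shift X by 2 positions.

X[k-2] = [-0.5000+0.8660i, -0.5000-0.8660i, 1]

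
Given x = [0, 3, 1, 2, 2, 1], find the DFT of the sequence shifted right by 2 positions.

Time shift by 2: X_shifted[k] = ω_6^(2k) · X[k]
Shifted x = [2, 1, 0, 3, 1, 2]

DFT(x[n-2]) = [9, 1.7321i, 3, -3, 3, -1.7321i]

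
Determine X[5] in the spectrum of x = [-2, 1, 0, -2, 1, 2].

X[5] = Σ(n=0 to 5) x[n] · ω_6^(5n) where ω_6 = e^(-2πi/6)
= (-2)·ω_6^0 + (1)·ω_6^5 + (0)·ω_6^10 + (-2)·ω_6^15 + (1)·ω_6^20 + (2)·ω_6^25

X[5] = 1.0000-1.7321i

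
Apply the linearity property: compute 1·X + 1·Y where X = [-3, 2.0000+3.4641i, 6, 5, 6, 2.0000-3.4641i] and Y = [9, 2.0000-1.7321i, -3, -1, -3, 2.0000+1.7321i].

By linearity: DFT(1x + 1y) = 1·DFT(x) + 1·DFT(y)
= 1·[-3, 2.0000+3.4641i, 6, 5, 6, 2.0000-3.4641i] + 1·[9, 2.0000-1.7321i, -3, -1, -3, 2.0000+1.7321i]

Computing element-wise:
Z[0] = 1·(-3) + 1·(9) = 6
Z[1] = 1·(2.0000+3.4641i) + 1·(2.0000-1.7321i) = 4.0000+1.7320i
Z[2] = 1·(6) + 1·(-3) = 3
Z[3] = 1·(5) + 1·(-1) = 4
Z[4] = 1·(6) + 1·(-3) = 3
Z[5] = 1·(2.0000-3.4641i) + 1·(2.0000+1.7321i) = 4.0000-1.7320i

DFT(1x + 1y) = 1·X + 1·Y = [6, 4.0000+1.7320i, 3, 4, 3, 4.0000-1.7320i]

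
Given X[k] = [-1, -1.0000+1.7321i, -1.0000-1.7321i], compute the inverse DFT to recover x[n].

x[n] = (1/3) Σ(k=0 to 2) X[k] · e^(2πikn/3)

Computing each x[n]:
x[0] = -1
x[1] = -1
x[2] = 1

x = [-1, -1, 1]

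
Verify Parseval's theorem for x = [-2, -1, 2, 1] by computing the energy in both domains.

Time domain:
Σ|x[n]|² = |-2|² + |-1|² + |2|² + |1|² = 10.0000

Frequency domain:
(1/4)Σ|X[k]|² = (1/4)(|0|² + |-4+2i|² + |0|² + |-4-2i|²) = (1/4)·40.0000 = 10.0000

Both sides agree, confirming Parseval's theorem.

Σ|x[n]|² = (1/N)Σ|X[k]|² = 10.0000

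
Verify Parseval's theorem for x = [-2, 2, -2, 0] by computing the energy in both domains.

Time domain:
Σ|x[n]|² = |-2|² + |2|² + |-2|² + |0|² = 12.0000

Frequency domain:
(1/4)Σ|X[k]|² = (1/4)(|-2|² + |-2i|² + |-6|² + |2i|²) = (1/4)·48.0000 = 12.0000

Both sides agree, confirming Parseval's theorem.

Σ|x[n]|² = (1/N)Σ|X[k]|² = 12.0000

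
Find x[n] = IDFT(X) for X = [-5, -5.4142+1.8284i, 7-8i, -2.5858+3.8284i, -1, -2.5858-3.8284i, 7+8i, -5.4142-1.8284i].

x[n] = (1/8) Σ(k=0 to 7) X[k] · e^(2πikn/8)

Computing each x[n]:
x[0] = -1
x[1] = 0
x[2] = -2
x[3] = -3
x[4] = 3
x[5] = 3
x[6] = -3
x[7] = -2

x = [-1, 0, -2, -3, 3, 3, -3, -2]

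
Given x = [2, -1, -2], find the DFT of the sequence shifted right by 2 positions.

Time shift by 2: X_shifted[k] = ω_3^(2k) · X[k]
Shifted x = [-1, -2, 2]

DFT(x[n-2]) = [-1, -1.0000+3.4641i, -1.0000-3.4641i]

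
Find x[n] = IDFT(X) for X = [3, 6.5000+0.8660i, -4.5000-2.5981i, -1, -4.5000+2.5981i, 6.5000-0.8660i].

x[n] = (1/6) Σ(k=0 to 5) X[k] · e^(2πikn/6)

Computing each x[n]:
x[0] = 1
x[1] = 3
x[2] = -1
x[3] = -3
x[4] = 1
x[5] = 2

x = [1, 3, -1, -3, 1, 2]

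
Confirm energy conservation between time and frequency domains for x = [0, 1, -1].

Time domain:
Σ|x[n]|² = |0|² + |1|² + |-1|² = 2.0000

Frequency domain:
(1/3)Σ|X[k]|² = (1/3)(|0|² + |-1.7321i|² + |1.7321i|²) = (1/3)·6.0000 = 2.0000

Both sides agree, confirming Parseval's theorem.

Σ|x[n]|² = (1/N)Σ|X[k]|² = 2.0000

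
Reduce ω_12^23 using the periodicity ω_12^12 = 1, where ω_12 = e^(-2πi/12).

Since ω_12^12 = 1, powers reduce modulo 12.
23 mod 12 = 11
So ω_12^23 = ω_12^11 = e^(-2πi·11/12)

ω_12^23 = ω_12^11 = 0.8660+0.5000i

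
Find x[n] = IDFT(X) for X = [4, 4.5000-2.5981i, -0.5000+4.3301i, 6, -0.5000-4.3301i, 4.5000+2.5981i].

x[n] = (1/6) Σ(k=0 to 5) X[k] · e^(2πikn/6)

Computing each x[n]:
x[0] = 3
x[1] = 0
x[2] = 3
x[3] = -2
x[4] = -1
x[5] = 1

x = [3, 0, 3, -2, -1, 1]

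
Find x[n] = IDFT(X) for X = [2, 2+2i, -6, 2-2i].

x[n] = (1/4) Σ(k=0 to 3) X[k] · e^(2πikn/4)

Computing each x[n]:
x[0] = 0
x[1] = 1
x[2] = -2
x[3] = 3

x = [0, 1, -2, 3]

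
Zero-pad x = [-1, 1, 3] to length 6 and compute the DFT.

Original 3-point DFT: [3, -3.0000+1.7321i, -3.0000-1.7321i]
Zero-padded 6-point DFT provides frequency interpolation.

DFT_6([x, 0, ...]) = [3, -2.0000-3.4641i, -3.0000+1.7321i, 1, -3.0000-1.7321i, -2.0000+3.4641i]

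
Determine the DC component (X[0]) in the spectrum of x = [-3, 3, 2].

X[0] = Σ(n=0 to 2) x[n] · ω_3^0 = Σ x[n]
= (-3) + (3) + (2)

X[0] = 2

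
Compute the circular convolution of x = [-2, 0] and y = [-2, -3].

(x ⊛ y)[n] = Σ(m=0 to 1) x[m] · y[(n-m) mod 2]

Computing each output sample:
(x ⊛ y)[0] = 4
(x ⊛ y)[1] = 6

x ⊛ y = [4, 6]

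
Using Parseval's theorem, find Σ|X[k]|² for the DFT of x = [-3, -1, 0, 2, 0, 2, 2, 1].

Parseval: Σ|x[n]|² = (1/N)Σ|X[k]|², so Σ|X[k]|² = N·Σ|x[n]|² = 8·23.0000

Σ|X[k]|² = N·Σ|x[n]|² = 8·23.0000 = 184.0000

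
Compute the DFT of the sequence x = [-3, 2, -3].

X[k] = Σ(n=0 to 2) x[n] · ω_3^(nk)
where ω_3 = e^(-2πi/3)

Computing each X[k]:
X[0] = -4
X[1] = -2.5000-4.3301i
X[2] = -2.5000+4.3301i

X = [-4, -2.5000-4.3301i, -2.5000+4.3301i]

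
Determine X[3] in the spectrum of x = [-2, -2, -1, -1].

X[3] = Σ(n=0 to 3) x[n] · ω_4^(3n) where ω_4 = e^(-2πi/4)
= (-2)·ω_4^0 + (-2)·ω_4^3 + (-1)·ω_4^6 + (-1)·ω_4^9

X[3] = -1-1i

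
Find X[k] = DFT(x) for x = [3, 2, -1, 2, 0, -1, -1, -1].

X[k] = Σ(n=0 to 7) x[n] · ω_8^(nk)
where ω_8 = e^(-2πi/8)

Computing each X[k]:
X[0] = 3
X[1] = 3.0000-4.2426i
X[2] = 5
X[3] = 3.0000-4.2426i
X[4] = -1
X[5] = 3.0000+4.2426i
X[6] = 5
X[7] = 3.0000+4.2426i

X = [3, 3.0000-4.2426i, 5, 3.0000-4.2426i, -1, 3.0000+4.2426i, 5, 3.0000+4.2426i]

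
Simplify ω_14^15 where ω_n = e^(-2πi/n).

Since ω_14^14 = 1, powers reduce modulo 14.
15 mod 14 = 1
So ω_14^15 = ω_14^1 = e^(-2πi·1/14)

ω_14^15 = ω_14^1 = 0.9010-0.4339i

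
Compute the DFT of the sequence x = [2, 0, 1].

X[k] = Σ(n=0 to 2) x[n] · ω_3^(nk)
where ω_3 = e^(-2πi/3)

Computing each X[k]:
X[0] = 3
X[1] = 1.5000+0.8660i
X[2] = 1.5000-0.8660i

X = [3, 1.5000+0.8660i, 1.5000-0.8660i]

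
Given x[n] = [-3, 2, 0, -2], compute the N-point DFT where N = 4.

X[k] = Σ(n=0 to 3) x[n] · ω_4^(nk)
where ω_4 = e^(-2πi/4)

Computing each X[k]:
X[0] = -3
X[1] = -3-4i
X[2] = -3
X[3] = -3+4i

X = [-3, -3-4i, -3, -3+4i]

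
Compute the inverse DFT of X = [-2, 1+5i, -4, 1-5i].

x[n] = (1/4) Σ(k=0 to 3) X[k] · e^(2πikn/4)

Computing each x[n]:
x[0] = -1
x[1] = -2
x[2] = -2
x[3] = 3

x = [-1, -2, -2, 3]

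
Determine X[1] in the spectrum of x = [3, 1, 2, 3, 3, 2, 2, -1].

X[1] = Σ(n=0 to 7) x[n] · ω_8^(1n) where ω_8 = e^(-2πi/8)
= (3)·ω_8^0 + (1)·ω_8^1 + (2)·ω_8^2 + (3)·ω_8^3 + (3)·ω_8^4 + (2)·ω_8^5 + (2)·ω_8^6 + (-1)·ω_8^7

X[1] = -3.5355-2.1213i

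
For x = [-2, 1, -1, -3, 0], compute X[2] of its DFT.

X[2] = Σ(n=0 to 4) x[n] · ω_5^(2n) where ω_5 = e^(-2πi/5)
= (-2)·ω_5^0 + (1)·ω_5^2 + (-1)·ω_5^4 + (-3)·ω_5^6 + (0)·ω_5^8

X[2] = -4.0451+1.3143i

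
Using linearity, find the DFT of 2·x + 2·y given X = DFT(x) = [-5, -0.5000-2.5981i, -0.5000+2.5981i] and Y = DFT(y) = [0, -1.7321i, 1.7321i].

By linearity: DFT(2x + 2y) = 2·DFT(x) + 2·DFT(y)
= 2·[-5, -0.5000-2.5981i, -0.5000+2.5981i] + 2·[0, -1.7321i, 1.7321i]

Computing element-wise:
Z[0] = 2·(-5) + 2·(0) = -10
Z[1] = 2·(-0.5000-2.5981i) + 2·(-1.7321i) = -1.0000-8.6604i
Z[2] = 2·(-0.5000+2.5981i) + 2·(1.7321i) = -1.0000+8.6604i

DFT(2x + 2y) = 2·X + 2·Y = [-10, -1.0000-8.6604i, -1.0000+8.6604i]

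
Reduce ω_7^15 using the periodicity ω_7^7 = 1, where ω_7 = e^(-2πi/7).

Since ω_7^7 = 1, powers reduce modulo 7.
15 mod 7 = 1
So ω_7^15 = ω_7^1 = e^(-2πi·1/7)

ω_7^15 = ω_7^1 = 0.6235-0.7818i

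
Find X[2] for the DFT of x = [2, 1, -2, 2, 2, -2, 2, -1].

X[2] = Σ(n=0 to 7) x[n] · ω_8^(2n) where ω_8 = e^(-2πi/8)
= (2)·ω_8^0 + (1)·ω_8^2 + (-2)·ω_8^4 + (2)·ω_8^6 + (2)·ω_8^8 + (-2)·ω_8^10 + (2)·ω_8^12 + (-1)·ω_8^14

X[2] = 4+2i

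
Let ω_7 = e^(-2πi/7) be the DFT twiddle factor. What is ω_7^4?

ω_7^4 = e^(-2πi·4/7)
= cos(-2π·4/7) + i·sin(-2π·4/7)
= cos(-8π/7) + i·sin(-8π/7)

ω_7^4 = cos(-8π/7) + i·sin(-8π/7) = -0.9010+0.4339i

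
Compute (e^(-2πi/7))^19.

Since ω_7^7 = 1, powers reduce modulo 7.
19 mod 7 = 5
So ω_7^19 = ω_7^5 = e^(-2πi·5/7)

ω_7^19 = ω_7^5 = -0.2225+0.9749i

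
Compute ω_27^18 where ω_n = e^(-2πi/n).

ω_27^18 = e^(-2πi·18/27)
= cos(-2π·18/27) + i·sin(-2π·18/27)
= cos(-36π/27) + i·sin(-36π/27)

ω_27^18 = cos(-36π/27) + i·sin(-36π/27) = -0.5000+0.8660i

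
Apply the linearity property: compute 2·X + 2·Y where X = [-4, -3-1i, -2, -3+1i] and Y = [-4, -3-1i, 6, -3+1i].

By linearity: DFT(2x + 2y) = 2·DFT(x) + 2·DFT(y)
= 2·[-4, -3-1i, -2, -3+1i] + 2·[-4, -3-1i, 6, -3+1i]

Computing element-wise:
Z[0] = 2·(-4) + 2·(-4) = -16
Z[1] = 2·(-3-1i) + 2·(-3-1i) = -12-4i
Z[2] = 2·(-2) + 2·(6) = 8
Z[3] = 2·(-3+1i) + 2·(-3+1i) = -12+4i

DFT(2x + 2y) = 2·X + 2·Y = [-16, -12-4i, 8, -12+4i]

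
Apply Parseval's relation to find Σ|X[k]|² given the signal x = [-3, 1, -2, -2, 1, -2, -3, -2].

Parseval: Σ|x[n]|² = (1/N)Σ|X[k]|², so Σ|X[k]|² = N·Σ|x[n]|² = 8·36.0000

Σ|X[k]|² = N·Σ|x[n]|² = 8·36.0000 = 288.0000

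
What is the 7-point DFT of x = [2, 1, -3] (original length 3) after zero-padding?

Original 3-point DFT: [0, 3.0000-3.4641i, 3.0000+3.4641i]
Zero-padded 7-point DFT provides frequency interpolation.

DFT_7([x, 0, ...]) = [0, 3.2911+2.1430i, 4.4804-2.2766i, -0.7714-2.7794i, -0.7714+2.7794i, 4.4804+2.2766i, 3.2911-2.1430i]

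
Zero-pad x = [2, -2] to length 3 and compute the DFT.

Original 2-point DFT: [0, 4]
Zero-padded 3-point DFT provides frequency interpolation.

DFT_3([x, 0, ...]) = [0, 3.0000+1.7321i, 3.0000-1.7321i]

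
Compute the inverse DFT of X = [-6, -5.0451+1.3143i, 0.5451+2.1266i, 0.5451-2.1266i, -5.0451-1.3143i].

x[n] = (1/5) Σ(k=0 to 4) X[k] · e^(2πikn/5)

Computing each x[n]:
x[0] = -3
x[1] = -3
x[2] = 1
x[3] = 0
x[4] = -1

x = [-3, -3, 1, 0, -1]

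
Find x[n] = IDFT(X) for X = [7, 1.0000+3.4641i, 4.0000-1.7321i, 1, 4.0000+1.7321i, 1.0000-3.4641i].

x[n] = (1/6) Σ(k=0 to 5) X[k] · e^(2πikn/6)

Computing each x[n]:
x[0] = 3
x[1] = 0
x[2] = -1
x[3] = 2
x[4] = 2
x[5] = 1

x = [3, 0, -1, 2, 2, 1]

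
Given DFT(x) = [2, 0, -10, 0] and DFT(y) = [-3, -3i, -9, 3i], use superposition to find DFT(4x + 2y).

By linearity: DFT(4x + 2y) = 4·DFT(x) + 2·DFT(y)
= 4·[2, 0, -10, 0] + 2·[-3, -3i, -9, 3i]

Computing element-wise:
Z[0] = 4·(2) + 2·(-3) = 2
Z[1] = 4·(0) + 2·(-3i) = -6i
Z[2] = 4·(-10) + 2·(-9) = -58
Z[3] = 4·(0) + 2·(3i) = 6i

DFT(4x + 2y) = 4·X + 2·Y = [2, -6i, -58, 6i]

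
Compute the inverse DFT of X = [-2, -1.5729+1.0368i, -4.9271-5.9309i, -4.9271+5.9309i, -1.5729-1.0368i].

x[n] = (1/5) Σ(k=0 to 4) X[k] · e^(2πikn/5)

Computing each x[n]:
x[0] = -3
x[1] = 2
x[2] = -3
x[3] = 2
x[4] = 0

x = [-3, 2, -3, 2, 0]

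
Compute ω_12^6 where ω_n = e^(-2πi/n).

ω_12^6 = e^(-2πi·6/12)
= cos(-2π·6/12) + i·sin(-2π·6/12)
= cos(-12π/12) + i·sin(-12π/12)

ω_12^6 = cos(-12π/12) + i·sin(-12π/12) = -1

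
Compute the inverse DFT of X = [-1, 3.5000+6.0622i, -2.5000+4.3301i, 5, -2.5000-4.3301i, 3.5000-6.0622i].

x[n] = (1/6) Σ(k=0 to 5) X[k] · e^(2πikn/6)

Computing each x[n]:
x[0] = 1
x[1] = -3
x[2] = 0
x[3] = -3
x[4] = 1
x[5] = 3

x = [1, -3, 0, -3, 1, 3]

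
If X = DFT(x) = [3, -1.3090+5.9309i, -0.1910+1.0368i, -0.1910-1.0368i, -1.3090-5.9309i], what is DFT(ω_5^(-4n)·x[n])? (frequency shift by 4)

Modulation property: DFT(ω_5^(-4n)·x[n]) = X[(k-4) mod 5], so circularly shift X by 4 positions.

X[k-4] = [-1.3090+5.9309i, -0.1910+1.0368i, -0.1910-1.0368i, -1.3090-5.9309i, 3]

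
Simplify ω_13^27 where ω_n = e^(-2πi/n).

Since ω_13^13 = 1, powers reduce modulo 13.
27 mod 13 = 1
So ω_13^27 = ω_13^1 = e^(-2πi·1/13)

ω_13^27 = ω_13^1 = 0.8855-0.4647i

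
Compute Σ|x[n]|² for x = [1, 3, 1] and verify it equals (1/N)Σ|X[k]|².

Time domain:
Σ|x[n]|² = |1|² + |3|² + |1|² = 11.0000

Frequency domain:
(1/3)Σ|X[k]|² = (1/3)(|5|² + |-1.0000-1.7321i|² + |-1.0000+1.7321i|²) = (1/3)·33.0000 = 11.0000

Both sides agree, confirming Parseval's theorem.

Σ|x[n]|² = (1/N)Σ|X[k]|² = 11.0000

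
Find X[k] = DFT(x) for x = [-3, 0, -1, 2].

X[k] = Σ(n=0 to 3) x[n] · ω_4^(nk)
where ω_4 = e^(-2πi/4)

Computing each X[k]:
X[0] = -2
X[1] = -2+2i
X[2] = -6
X[3] = -2-2i

X = [-2, -2+2i, -6, -2-2i]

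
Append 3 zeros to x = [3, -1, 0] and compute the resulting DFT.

Original 3-point DFT: [2, 3.5000+0.8660i, 3.5000-0.8660i]
Zero-padded 6-point DFT provides frequency interpolation.

DFT_6([x, 0, ...]) = [2, 2.5000+0.8660i, 3.5000+0.8660i, 4, 3.5000-0.8660i, 2.5000-0.8660i]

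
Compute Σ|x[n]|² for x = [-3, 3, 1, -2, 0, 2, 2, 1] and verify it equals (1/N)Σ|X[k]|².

Time domain:
Σ|x[n]|² = |-3|² + |3|² + |1|² + |-2|² + |0|² + |2|² + |2|² + |1|² = 32.0000

Frequency domain:
(1/8)Σ|X[k]|² = (1/8)(|4|² + |-0.1716+2.4142i|² + |-6-6i|² + |-5.8284+0.4142i|² + |-4|² + |-5.8284-0.4142i|² + |-6+6i|² + |-0.1716-2.4142i|²) = (1/8)·256.0000 = 32.0000

Both sides agree, confirming Parseval's theorem.

Σ|x[n]|² = (1/N)Σ|X[k]|² = 32.0000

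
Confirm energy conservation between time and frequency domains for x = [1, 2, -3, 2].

Time domain:
Σ|x[n]|² = |1|² + |2|² + |-3|² + |2|² = 18.0000

Frequency domain:
(1/4)Σ|X[k]|² = (1/4)(|2|² + |4|² + |-6|² + |4|²) = (1/4)·72.0000 = 18.0000

Both sides agree, confirming Parseval's theorem.

Σ|x[n]|² = (1/N)Σ|X[k]|² = 18.0000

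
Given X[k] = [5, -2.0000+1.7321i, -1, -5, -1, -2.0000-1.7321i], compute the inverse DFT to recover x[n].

x[n] = (1/6) Σ(k=0 to 5) X[k] · e^(2πikn/6)

Computing each x[n]:
x[0] = -1
x[1] = 1
x[2] = 0
x[3] = 2
x[4] = 1
x[5] = 2

x = [-1, 1, 0, 2, 1, 2]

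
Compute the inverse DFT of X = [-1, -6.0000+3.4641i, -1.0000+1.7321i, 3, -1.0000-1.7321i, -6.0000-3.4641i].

x[n] = (1/6) Σ(k=0 to 5) X[k] · e^(2πikn/6)

Computing each x[n]:
x[0] = -2
x[1] = -3
x[2] = 1
x[3] = 1
x[4] = 2
x[5] = 0

x = [-2, -3, 1, 1, 2, 0]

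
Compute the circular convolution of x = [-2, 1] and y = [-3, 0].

(x ⊛ y)[n] = Σ(m=0 to 1) x[m] · y[(n-m) mod 2]

Computing each output sample:
(x ⊛ y)[0] = 6
(x ⊛ y)[1] = -3

x ⊛ y = [6, -3]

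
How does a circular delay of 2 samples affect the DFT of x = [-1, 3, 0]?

Time shift by 2: X_shifted[k] = ω_3^(2k) · X[k]
Shifted x = [3, 0, -1]

DFT(x[n-2]) = [2, 3.5000-0.8660i, 3.5000+0.8660i]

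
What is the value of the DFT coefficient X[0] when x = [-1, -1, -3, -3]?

X[0] = Σ(n=0 to 3) x[n] · ω_4^0 = Σ x[n]
= (-1) + (-1) + (-3) + (-3)

X[0] = -8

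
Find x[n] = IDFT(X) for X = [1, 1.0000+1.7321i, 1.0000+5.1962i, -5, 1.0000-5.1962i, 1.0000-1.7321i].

x[n] = (1/6) Σ(k=0 to 5) X[k] · e^(2πikn/6)

Computing each x[n]:
x[0] = 0
x[1] = -1
x[2] = 0
x[3] = 1
x[4] = -2
x[5] = 3

x = [0, -1, 0, 1, -2, 3]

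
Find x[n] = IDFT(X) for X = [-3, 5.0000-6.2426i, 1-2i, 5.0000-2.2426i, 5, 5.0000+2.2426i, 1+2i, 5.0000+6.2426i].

x[n] = (1/8) Σ(k=0 to 7) X[k] · e^(2πikn/8)

Computing each x[n]:
x[0] = 3
x[1] = 1
x[2] = 1
x[3] = 0
x[4] = -2
x[5] = -2
x[6] = -1
x[7] = -3

x = [3, 1, 1, 0, -2, -2, -1, -3]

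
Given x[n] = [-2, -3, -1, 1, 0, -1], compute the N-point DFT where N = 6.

X[k] = Σ(n=0 to 5) x[n] · ω_6^(nk)
where ω_6 = e^(-2πi/6)

Computing each X[k]:
X[0] = -6
X[1] = -4.5000+2.5981i
X[2] = 1.5000+0.8660i
X[3] = 0
X[4] = 1.5000-0.8660i
X[5] = -4.5000-2.5981i

X = [-6, -4.5000+2.5981i, 1.5000+0.8660i, 0, 1.5000-0.8660i, -4.5000-2.5981i]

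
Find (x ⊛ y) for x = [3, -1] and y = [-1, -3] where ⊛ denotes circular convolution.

(x ⊛ y)[n] = Σ(m=0 to 1) x[m] · y[(n-m) mod 2]

Computing each output sample:
(x ⊛ y)[0] = 0
(x ⊛ y)[1] = -8

x ⊛ y = [0, -8]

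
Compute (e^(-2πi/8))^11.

Since ω_8^8 = 1, powers reduce modulo 8.
11 mod 8 = 3
So ω_8^11 = ω_8^3 = e^(-2πi·3/8)

ω_8^11 = ω_8^3 = -0.7071-0.7071i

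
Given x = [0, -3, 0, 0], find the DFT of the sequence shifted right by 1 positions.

Time shift by 1: X_shifted[k] = ω_4^(1k) · X[k]
Shifted x = [0, 0, -3, 0]

DFT(x[n-1]) = [-3, 3, -3, 3]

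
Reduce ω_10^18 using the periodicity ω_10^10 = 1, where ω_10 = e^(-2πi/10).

Since ω_10^10 = 1, powers reduce modulo 10.
18 mod 10 = 8
So ω_10^18 = ω_10^8 = e^(-2πi·8/10)

ω_10^18 = ω_10^8 = 0.3090+0.9511i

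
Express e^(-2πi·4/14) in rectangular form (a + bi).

ω_14^4 = e^(-2πi·4/14)
= cos(-2π·4/14) + i·sin(-2π·4/14)
= cos(-8π/14) + i·sin(-8π/14)

ω_14^4 = cos(-8π/14) + i·sin(-8π/14) = -0.2225-0.9749i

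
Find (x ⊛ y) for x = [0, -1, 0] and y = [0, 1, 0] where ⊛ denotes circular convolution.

(x ⊛ y)[n] = Σ(m=0 to 2) x[m] · y[(n-m) mod 3]

Computing each output sample:
(x ⊛ y)[0] = 0
(x ⊛ y)[1] = 0
(x ⊛ y)[2] = -1

x ⊛ y = [0, 0, -1]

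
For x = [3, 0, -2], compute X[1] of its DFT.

X[1] = Σ(n=0 to 2) x[n] · ω_3^(1n) where ω_3 = e^(-2πi/3)
= (3)·ω_3^0 + (0)·ω_3^1 + (-2)·ω_3^2

X[1] = 4.0000-1.7321i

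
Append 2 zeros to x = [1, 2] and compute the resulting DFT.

Original 2-point DFT: [3, -1]
Zero-padded 4-point DFT provides frequency interpolation.

DFT_4([x, 0, ...]) = [3, 1-2i, -1, 1+2i]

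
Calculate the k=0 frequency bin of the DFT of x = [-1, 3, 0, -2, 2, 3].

X[0] = Σ(n=0 to 5) x[n] · ω_6^0 = Σ x[n]
= (-1) + (3) + (0) + (-2) + (2) + (3)

X[0] = 5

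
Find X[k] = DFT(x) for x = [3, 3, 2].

X[k] = Σ(n=0 to 2) x[n] · ω_3^(nk)
where ω_3 = e^(-2πi/3)

Computing each X[k]:
X[0] = 8
X[1] = 0.5000-0.8660i
X[2] = 0.5000+0.8660i

X = [8, 0.5000-0.8660i, 0.5000+0.8660i]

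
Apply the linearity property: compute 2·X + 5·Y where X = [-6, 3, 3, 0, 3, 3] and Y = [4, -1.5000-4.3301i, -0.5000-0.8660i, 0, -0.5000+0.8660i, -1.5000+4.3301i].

By linearity: DFT(2x + 5y) = 2·DFT(x) + 5·DFT(y)
= 2·[-6, 3, 3, 0, 3, 3] + 5·[4, -1.5000-4.3301i, -0.5000-0.8660i, 0, -0.5000+0.8660i, -1.5000+4.3301i]

Computing element-wise:
Z[0] = 2·(-6) + 5·(4) = 8
Z[1] = 2·(3) + 5·(-1.5000-4.3301i) = -1.5000-21.6505i
Z[2] = 2·(3) + 5·(-0.5000-0.8660i) = 3.5000-4.3300i
Z[3] = 2·(0) + 5·(0) = 0
Z[4] = 2·(3) + 5·(-0.5000+0.8660i) = 3.5000+4.3300i
Z[5] = 2·(3) + 5·(-1.5000+4.3301i) = -1.5000+21.6505i

DFT(2x + 5y) = 2·X + 5·Y = [8, -1.5000-21.6505i, 3.5000-4.3300i, 0, 3.5000+4.3300i, -1.5000+21.6505i]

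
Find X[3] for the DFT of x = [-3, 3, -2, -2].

X[3] = Σ(n=0 to 3) x[n] · ω_4^(3n) where ω_4 = e^(-2πi/4)
= (-3)·ω_4^0 + (3)·ω_4^3 + (-2)·ω_4^6 + (-2)·ω_4^9

X[3] = -1+5i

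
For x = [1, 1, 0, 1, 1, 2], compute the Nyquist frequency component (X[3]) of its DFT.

X[3] = Σ(n=0 to 5) x[n] · ω_6^(3n) where ω_6 = e^(-2πi/6)
= (1)·ω_6^0 + (1)·ω_6^3 + (0)·ω_6^6 + (1)·ω_6^9 + (1)·ω_6^12 + (2)·ω_6^15

X[3] = -2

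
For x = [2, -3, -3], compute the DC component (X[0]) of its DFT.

X[0] = Σ(n=0 to 2) x[n] · ω_3^0 = Σ x[n]
= (2) + (-3) + (-3)

X[0] = -4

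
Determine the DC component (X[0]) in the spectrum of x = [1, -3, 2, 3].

X[0] = Σ(n=0 to 3) x[n] · ω_4^0 = Σ x[n]
= (1) + (-3) + (2) + (3)

X[0] = 3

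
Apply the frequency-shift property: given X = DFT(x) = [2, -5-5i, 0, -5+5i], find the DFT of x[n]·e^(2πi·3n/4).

Modulation property: DFT(ω_4^(-3n)·x[n]) = X[(k-3) mod 4], so circularly shift X by 3 positions.

X[k-3] = [-5-5i, 0, -5+5i, 2]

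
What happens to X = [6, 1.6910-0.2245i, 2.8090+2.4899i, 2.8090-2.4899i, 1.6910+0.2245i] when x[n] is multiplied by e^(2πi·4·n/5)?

Modulation property: DFT(ω_5^(-4n)·x[n]) = X[(k-4) mod 5], so circularly shift X by 4 positions.

X[k-4] = [1.6910-0.2245i, 2.8090+2.4899i, 2.8090-2.4899i, 1.6910+0.2245i, 6]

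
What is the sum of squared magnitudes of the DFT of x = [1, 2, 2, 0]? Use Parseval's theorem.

Parseval: Σ|x[n]|² = (1/N)Σ|X[k]|², so Σ|X[k]|² = N·Σ|x[n]|² = 4·9.0000

Σ|X[k]|² = N·Σ|x[n]|² = 4·9.0000 = 36.0000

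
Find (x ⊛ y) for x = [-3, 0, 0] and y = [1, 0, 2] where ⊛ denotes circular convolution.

(x ⊛ y)[n] = Σ(m=0 to 2) x[m] · y[(n-m) mod 3]

Computing each output sample:
(x ⊛ y)[0] = -3
(x ⊛ y)[1] = 0
(x ⊛ y)[2] = -6

x ⊛ y = [-3, 0, -6]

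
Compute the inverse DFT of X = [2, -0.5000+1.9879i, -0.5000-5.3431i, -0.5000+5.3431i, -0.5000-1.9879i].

x[n] = (1/5) Σ(k=0 to 4) X[k] · e^(2πikn/5)

Computing each x[n]:
x[0] = 0
x[1] = 1
x[2] = -2
x[3] = 3
x[4] = 0

x = [0, 1, -2, 3, 0]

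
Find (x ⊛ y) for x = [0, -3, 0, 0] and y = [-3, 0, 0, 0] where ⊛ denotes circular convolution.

(x ⊛ y)[n] = Σ(m=0 to 3) x[m] · y[(n-m) mod 4]

Computing each output sample:
(x ⊛ y)[0] = 0
(x ⊛ y)[1] = 9
(x ⊛ y)[2] = 0
(x ⊛ y)[3] = 0

x ⊛ y = [0, 9, 0, 0]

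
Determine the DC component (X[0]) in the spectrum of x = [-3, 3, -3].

X[0] = Σ(n=0 to 2) x[n] · ω_3^0 = Σ x[n]
= (-3) + (3) + (-3)

X[0] = -3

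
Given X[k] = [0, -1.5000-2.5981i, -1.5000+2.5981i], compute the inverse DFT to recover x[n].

x[n] = (1/3) Σ(k=0 to 2) X[k] · e^(2πikn/3)

Computing each x[n]:
x[0] = -1
x[1] = 2
x[2] = -1

x = [-1, 2, -1]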